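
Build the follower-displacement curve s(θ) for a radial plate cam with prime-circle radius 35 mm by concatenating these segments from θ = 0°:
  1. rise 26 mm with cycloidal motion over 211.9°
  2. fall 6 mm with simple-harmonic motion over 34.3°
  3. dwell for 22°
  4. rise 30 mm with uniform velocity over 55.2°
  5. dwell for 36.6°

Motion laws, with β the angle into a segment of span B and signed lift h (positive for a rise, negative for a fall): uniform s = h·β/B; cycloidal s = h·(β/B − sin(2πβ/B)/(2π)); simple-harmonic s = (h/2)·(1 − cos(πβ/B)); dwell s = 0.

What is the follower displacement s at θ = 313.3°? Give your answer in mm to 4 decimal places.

seg 1 [0°–211.9°] cycloidal, h=26: full span → s += 26 → s = 26.0000
seg 2 [211.9°–246.2°] simple-harmonic, h=-6: full span → s += -6 → s = 20.0000
seg 3 [246.2°–268.2°] dwell: s stays 20.0000
seg 4 [268.2°–323.4°] uniform, h=30: θ=313.3° here. β=45.1, B=55.2. 30·45.1/55.2 = 24.5109 → s = 44.5109

44.5109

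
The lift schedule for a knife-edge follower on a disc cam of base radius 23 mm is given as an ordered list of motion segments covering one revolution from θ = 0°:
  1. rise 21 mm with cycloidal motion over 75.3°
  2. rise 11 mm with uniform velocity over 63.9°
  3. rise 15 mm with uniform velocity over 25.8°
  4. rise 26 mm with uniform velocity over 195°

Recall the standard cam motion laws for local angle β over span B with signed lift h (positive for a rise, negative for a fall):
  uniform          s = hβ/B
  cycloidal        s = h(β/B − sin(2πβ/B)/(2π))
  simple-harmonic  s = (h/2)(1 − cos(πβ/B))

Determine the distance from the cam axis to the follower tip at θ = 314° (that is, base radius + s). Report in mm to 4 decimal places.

seg 1 [0°–75.3°] cycloidal, h=21: full span → s += 21 → s = 21.0000
seg 2 [75.3°–139.2°] uniform, h=11: full span → s += 11 → s = 32.0000
seg 3 [139.2°–165°] uniform, h=15: full span → s += 15 → s = 47.0000
seg 4 [165°–360°] uniform, h=26: θ=314° here. β=149, B=195. 26·149/195 = 19.8667 → s = 66.8667
radial distance = base radius + s = 23 + 66.8667 = 89.8667

89.8667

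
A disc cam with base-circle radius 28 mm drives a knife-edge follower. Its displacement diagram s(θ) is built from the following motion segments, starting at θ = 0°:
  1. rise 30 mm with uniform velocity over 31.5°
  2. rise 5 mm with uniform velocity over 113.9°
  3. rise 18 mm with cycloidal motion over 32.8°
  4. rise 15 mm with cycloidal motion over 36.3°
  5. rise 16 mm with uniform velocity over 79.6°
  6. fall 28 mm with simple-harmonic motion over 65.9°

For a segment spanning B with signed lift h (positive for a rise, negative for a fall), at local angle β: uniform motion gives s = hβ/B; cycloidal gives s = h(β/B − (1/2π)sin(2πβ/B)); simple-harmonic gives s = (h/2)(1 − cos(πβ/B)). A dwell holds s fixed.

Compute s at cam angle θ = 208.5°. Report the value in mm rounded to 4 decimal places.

seg 1 [0°–31.5°] uniform, h=30: full span → s += 30 → s = 30.0000
seg 2 [31.5°–145.4°] uniform, h=5: full span → s += 5 → s = 35.0000
seg 3 [145.4°–178.2°] cycloidal, h=18: full span → s += 18 → s = 53.0000
seg 4 [178.2°–214.5°] cycloidal, h=15: θ=208.5° here. β=30.3, B=36.3. 15·(0.8347 − sin(2π·0.8347)/(2π)) = 14.5777 → s = 67.5777

67.5777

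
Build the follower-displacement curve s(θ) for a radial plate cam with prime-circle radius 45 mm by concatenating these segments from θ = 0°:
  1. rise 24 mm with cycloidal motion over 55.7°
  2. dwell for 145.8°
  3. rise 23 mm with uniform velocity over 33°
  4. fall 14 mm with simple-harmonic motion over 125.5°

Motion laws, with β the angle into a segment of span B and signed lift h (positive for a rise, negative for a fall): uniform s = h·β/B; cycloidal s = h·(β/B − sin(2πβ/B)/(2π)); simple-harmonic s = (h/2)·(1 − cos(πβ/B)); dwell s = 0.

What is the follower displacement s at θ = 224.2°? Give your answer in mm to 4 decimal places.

seg 1 [0°–55.7°] cycloidal, h=24: full span → s += 24 → s = 24.0000
seg 2 [55.7°–201.5°] dwell: s stays 24.0000
seg 3 [201.5°–234.5°] uniform, h=23: θ=224.2° here. β=22.7, B=33. 23·22.7/33 = 15.8212 → s = 39.8212

39.8212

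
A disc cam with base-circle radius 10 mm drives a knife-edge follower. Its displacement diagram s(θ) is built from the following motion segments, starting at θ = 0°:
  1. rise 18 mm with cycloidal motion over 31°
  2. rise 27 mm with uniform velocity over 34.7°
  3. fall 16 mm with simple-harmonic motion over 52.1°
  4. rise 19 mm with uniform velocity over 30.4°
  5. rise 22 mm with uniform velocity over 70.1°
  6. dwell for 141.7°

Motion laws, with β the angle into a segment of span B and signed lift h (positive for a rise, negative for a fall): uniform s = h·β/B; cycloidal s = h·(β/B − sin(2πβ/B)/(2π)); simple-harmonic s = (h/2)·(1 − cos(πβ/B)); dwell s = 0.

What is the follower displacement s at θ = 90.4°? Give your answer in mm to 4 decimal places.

seg 1 [0°–31°] cycloidal, h=18: full span → s += 18 → s = 18.0000
seg 2 [31°–65.7°] uniform, h=27: full span → s += 27 → s = 45.0000
seg 3 [65.7°–117.8°] simple-harmonic, h=-16: θ=90.4° here. β=24.7, B=52.1. -16/2·(1 − cos(π·0.4741)) = -7.3495 → s = 37.6505

37.6505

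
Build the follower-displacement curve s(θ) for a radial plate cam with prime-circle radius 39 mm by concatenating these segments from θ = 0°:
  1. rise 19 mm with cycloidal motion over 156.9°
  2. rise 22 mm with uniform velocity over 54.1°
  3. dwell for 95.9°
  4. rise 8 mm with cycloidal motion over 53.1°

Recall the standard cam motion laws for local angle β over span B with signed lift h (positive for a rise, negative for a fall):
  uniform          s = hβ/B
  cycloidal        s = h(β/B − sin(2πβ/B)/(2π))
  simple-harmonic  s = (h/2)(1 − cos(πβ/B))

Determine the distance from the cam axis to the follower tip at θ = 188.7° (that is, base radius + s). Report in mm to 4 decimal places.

seg 1 [0°–156.9°] cycloidal, h=19: full span → s += 19 → s = 19.0000
seg 2 [156.9°–211°] uniform, h=22: θ=188.7° here. β=31.8, B=54.1. 22·31.8/54.1 = 12.9316 → s = 31.9316
radial distance = base radius + s = 39 + 31.9316 = 70.9316

70.9316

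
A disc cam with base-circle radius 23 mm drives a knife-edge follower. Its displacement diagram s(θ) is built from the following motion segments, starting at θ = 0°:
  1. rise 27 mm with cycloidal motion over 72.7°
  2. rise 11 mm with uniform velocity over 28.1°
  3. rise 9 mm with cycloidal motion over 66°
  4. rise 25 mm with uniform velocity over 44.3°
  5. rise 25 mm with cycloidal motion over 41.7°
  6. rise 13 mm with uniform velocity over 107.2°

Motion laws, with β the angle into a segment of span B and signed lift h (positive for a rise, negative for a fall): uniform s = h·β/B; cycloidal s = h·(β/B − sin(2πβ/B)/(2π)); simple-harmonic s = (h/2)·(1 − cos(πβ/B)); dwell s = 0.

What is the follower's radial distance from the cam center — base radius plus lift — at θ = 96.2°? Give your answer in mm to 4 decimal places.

seg 1 [0°–72.7°] cycloidal, h=27: full span → s += 27 → s = 27.0000
seg 2 [72.7°–100.8°] uniform, h=11: θ=96.2° here. β=23.5, B=28.1. 11·23.5/28.1 = 9.1993 → s = 36.1993
radial distance = base radius + s = 23 + 36.1993 = 59.1993

59.1993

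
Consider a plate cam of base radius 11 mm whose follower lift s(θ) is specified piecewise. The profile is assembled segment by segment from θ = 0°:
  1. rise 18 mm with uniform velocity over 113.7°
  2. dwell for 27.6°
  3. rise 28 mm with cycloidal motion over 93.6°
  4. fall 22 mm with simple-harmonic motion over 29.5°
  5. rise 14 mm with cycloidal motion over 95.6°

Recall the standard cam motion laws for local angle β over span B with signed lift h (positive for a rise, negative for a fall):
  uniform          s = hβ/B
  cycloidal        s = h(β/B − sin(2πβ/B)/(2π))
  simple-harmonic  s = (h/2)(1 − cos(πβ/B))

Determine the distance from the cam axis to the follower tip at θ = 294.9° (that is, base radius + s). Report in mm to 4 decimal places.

seg 1 [0°–113.7°] uniform, h=18: full span → s += 18 → s = 18.0000
seg 2 [113.7°–141.3°] dwell: s stays 18.0000
seg 3 [141.3°–234.9°] cycloidal, h=28: full span → s += 28 → s = 46.0000
seg 4 [234.9°–264.4°] simple-harmonic, h=-22: full span → s += -22 → s = 24.0000
seg 5 [264.4°–360°] cycloidal, h=14: θ=294.9° here. β=30.5, B=95.6. 14·(0.3190 − sin(2π·0.3190)/(2π)) = 2.4447 → s = 26.4447
radial distance = base radius + s = 11 + 26.4447 = 37.4447

37.4447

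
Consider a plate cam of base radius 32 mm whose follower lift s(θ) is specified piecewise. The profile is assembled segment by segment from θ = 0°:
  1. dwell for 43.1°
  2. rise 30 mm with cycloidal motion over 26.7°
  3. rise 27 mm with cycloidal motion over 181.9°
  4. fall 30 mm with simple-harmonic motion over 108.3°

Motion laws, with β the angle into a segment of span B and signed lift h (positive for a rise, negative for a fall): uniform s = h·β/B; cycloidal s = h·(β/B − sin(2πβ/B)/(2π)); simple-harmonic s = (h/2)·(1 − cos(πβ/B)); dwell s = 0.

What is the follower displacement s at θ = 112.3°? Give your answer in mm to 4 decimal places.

seg 1 [0°–43.1°] dwell: s stays 0.0000
seg 2 [43.1°–69.8°] cycloidal, h=30: full span → s += 30 → s = 30.0000
seg 3 [69.8°–251.7°] cycloidal, h=27: θ=112.3° here. β=42.5, B=181.9. 27·(0.2336 − sin(2π·0.2336)/(2π)) = 2.0339 → s = 32.0339

32.0339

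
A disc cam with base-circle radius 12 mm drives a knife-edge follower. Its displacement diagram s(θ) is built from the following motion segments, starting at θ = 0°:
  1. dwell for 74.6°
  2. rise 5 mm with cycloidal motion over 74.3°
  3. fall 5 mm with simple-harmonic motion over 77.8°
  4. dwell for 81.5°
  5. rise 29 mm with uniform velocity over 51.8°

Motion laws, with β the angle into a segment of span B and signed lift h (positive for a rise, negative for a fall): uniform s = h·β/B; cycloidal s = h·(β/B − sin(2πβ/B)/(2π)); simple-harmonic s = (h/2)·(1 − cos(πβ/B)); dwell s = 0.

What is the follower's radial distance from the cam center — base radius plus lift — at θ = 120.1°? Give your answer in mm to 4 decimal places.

seg 1 [0°–74.6°] dwell: s stays 0.0000
seg 2 [74.6°–148.9°] cycloidal, h=5: θ=120.1° here. β=45.5, B=74.3. 5·(0.6124 − sin(2π·0.6124)/(2π)) = 3.5783 → s = 3.5783
radial distance = base radius + s = 12 + 3.5783 = 15.5783

15.5783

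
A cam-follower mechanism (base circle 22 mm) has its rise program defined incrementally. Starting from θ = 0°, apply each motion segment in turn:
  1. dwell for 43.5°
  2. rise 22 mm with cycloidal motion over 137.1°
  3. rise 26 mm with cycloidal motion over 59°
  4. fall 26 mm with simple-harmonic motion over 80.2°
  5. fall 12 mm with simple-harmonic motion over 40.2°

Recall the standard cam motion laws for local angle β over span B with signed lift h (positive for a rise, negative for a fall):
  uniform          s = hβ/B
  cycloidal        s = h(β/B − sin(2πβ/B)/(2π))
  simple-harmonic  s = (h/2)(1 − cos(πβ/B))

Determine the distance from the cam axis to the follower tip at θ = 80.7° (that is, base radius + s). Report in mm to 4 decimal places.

seg 1 [0°–43.5°] dwell: s stays 0.0000
seg 2 [43.5°–180.6°] cycloidal, h=22: θ=80.7° here. β=37.2, B=137.1. 22·(0.2713 − sin(2π·0.2713)/(2π)) = 2.4994 → s = 2.4994
radial distance = base radius + s = 22 + 2.4994 = 24.4994

24.4994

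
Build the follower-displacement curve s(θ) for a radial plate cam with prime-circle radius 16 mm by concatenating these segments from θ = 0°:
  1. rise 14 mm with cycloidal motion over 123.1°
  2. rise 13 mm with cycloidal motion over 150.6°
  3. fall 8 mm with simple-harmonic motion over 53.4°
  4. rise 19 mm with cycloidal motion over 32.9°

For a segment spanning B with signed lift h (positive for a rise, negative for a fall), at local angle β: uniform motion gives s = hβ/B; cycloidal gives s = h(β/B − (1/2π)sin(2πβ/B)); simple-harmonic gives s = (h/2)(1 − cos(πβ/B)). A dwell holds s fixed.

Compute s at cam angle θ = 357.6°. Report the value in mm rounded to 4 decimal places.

seg 1 [0°–123.1°] cycloidal, h=14: full span → s += 14 → s = 14.0000
seg 2 [123.1°–273.7°] cycloidal, h=13: full span → s += 13 → s = 27.0000
seg 3 [273.7°–327.1°] simple-harmonic, h=-8: full span → s += -8 → s = 19.0000
seg 4 [327.1°–360°] cycloidal, h=19: θ=357.6° here. β=30.5, B=32.9. 19·(0.9271 − sin(2π·0.9271)/(2π)) = 18.9520 → s = 37.9520

37.9520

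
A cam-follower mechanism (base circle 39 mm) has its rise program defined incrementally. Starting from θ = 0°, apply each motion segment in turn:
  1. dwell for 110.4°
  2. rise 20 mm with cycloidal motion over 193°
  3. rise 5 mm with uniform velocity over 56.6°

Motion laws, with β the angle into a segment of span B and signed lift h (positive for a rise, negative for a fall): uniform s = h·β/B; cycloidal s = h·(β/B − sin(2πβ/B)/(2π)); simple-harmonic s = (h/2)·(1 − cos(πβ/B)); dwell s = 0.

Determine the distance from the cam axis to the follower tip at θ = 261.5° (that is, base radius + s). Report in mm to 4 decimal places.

seg 1 [0°–110.4°] dwell: s stays 0.0000
seg 2 [110.4°–303.4°] cycloidal, h=20: θ=261.5° here. β=151.1, B=193. 20·(0.7829 − sin(2π·0.7829)/(2π)) = 18.7734 → s = 18.7734
radial distance = base radius + s = 39 + 18.7734 = 57.7734

57.7734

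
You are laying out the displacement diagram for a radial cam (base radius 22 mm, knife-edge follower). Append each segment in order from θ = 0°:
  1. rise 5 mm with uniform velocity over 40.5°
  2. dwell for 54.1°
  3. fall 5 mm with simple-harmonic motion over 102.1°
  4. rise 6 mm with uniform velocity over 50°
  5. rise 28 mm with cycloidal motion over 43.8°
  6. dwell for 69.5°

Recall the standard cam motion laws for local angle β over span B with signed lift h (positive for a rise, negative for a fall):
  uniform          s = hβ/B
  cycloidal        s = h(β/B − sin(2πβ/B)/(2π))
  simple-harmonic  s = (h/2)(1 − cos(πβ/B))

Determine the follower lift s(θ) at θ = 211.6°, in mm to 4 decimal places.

seg 1 [0°–40.5°] uniform, h=5: full span → s += 5 → s = 5.0000
seg 2 [40.5°–94.6°] dwell: s stays 5.0000
seg 3 [94.6°–196.7°] simple-harmonic, h=-5: full span → s += -5 → s = 0.0000
seg 4 [196.7°–246.7°] uniform, h=6: θ=211.6° here. β=14.9, B=50. 6·14.9/50 = 1.7880 → s = 1.7880

1.7880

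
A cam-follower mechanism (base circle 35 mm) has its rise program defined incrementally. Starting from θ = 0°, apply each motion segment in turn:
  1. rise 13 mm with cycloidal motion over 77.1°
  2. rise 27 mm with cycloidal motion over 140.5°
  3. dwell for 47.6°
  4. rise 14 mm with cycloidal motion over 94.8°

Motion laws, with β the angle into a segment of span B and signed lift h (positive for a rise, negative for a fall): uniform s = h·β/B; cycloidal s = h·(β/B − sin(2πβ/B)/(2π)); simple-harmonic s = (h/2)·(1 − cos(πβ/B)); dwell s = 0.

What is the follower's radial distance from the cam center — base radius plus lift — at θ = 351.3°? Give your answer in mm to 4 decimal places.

seg 1 [0°–77.1°] cycloidal, h=13: full span → s += 13 → s = 13.0000
seg 2 [77.1°–217.6°] cycloidal, h=27: full span → s += 27 → s = 40.0000
seg 3 [217.6°–265.2°] dwell: s stays 40.0000
seg 4 [265.2°–360°] cycloidal, h=14: θ=351.3° here. β=86.1, B=94.8. 14·(0.9082 − sin(2π·0.9082)/(2π)) = 13.9300 → s = 53.9300
radial distance = base radius + s = 35 + 53.9300 = 88.9300

88.9300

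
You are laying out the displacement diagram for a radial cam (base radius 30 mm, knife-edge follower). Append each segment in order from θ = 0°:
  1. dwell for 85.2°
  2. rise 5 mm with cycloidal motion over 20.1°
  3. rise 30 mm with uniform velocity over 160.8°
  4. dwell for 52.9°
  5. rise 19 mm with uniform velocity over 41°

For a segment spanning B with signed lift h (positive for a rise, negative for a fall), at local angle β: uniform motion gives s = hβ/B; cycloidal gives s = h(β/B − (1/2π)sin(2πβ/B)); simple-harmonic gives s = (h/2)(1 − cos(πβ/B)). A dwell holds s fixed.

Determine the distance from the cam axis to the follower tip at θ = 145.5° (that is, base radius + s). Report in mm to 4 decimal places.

seg 1 [0°–85.2°] dwell: s stays 0.0000
seg 2 [85.2°–105.3°] cycloidal, h=5: full span → s += 5 → s = 5.0000
seg 3 [105.3°–266.1°] uniform, h=30: θ=145.5° here. β=40.2, B=160.8. 30·40.2/160.8 = 7.5000 → s = 12.5000
radial distance = base radius + s = 30 + 12.5000 = 42.5000

42.5000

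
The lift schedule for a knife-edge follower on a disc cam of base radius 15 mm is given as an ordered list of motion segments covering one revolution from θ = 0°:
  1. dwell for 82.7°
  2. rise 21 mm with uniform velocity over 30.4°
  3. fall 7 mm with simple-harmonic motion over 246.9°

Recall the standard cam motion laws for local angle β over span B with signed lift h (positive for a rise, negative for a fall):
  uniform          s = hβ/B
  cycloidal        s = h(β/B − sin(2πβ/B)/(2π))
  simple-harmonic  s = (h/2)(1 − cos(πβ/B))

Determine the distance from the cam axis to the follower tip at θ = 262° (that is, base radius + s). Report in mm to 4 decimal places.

seg 1 [0°–82.7°] dwell: s stays 0.0000
seg 2 [82.7°–113.1°] uniform, h=21: full span → s += 21 → s = 21.0000
seg 3 [113.1°–360°] simple-harmonic, h=-7: θ=262° here. β=148.9, B=246.9. -7/2·(1 − cos(π·0.6031)) = -4.6137 → s = 16.3863
radial distance = base radius + s = 15 + 16.3863 = 31.3863

31.3863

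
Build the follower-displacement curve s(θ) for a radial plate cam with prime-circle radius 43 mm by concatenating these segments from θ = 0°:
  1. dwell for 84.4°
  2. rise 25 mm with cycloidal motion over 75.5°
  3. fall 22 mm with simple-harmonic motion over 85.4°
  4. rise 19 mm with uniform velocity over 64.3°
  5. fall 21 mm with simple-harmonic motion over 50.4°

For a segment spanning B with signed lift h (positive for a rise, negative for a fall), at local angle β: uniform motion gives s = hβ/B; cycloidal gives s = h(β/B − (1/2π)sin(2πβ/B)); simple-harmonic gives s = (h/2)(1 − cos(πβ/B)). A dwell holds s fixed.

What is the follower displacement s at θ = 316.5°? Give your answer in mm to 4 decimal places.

seg 1 [0°–84.4°] dwell: s stays 0.0000
seg 2 [84.4°–159.9°] cycloidal, h=25: full span → s += 25 → s = 25.0000
seg 3 [159.9°–245.3°] simple-harmonic, h=-22: full span → s += -22 → s = 3.0000
seg 4 [245.3°–309.6°] uniform, h=19: full span → s += 19 → s = 22.0000
seg 5 [309.6°–360°] simple-harmonic, h=-21: θ=316.5° here. β=6.9, B=50.4. -21/2·(1 − cos(π·0.1369)) = -0.9563 → s = 21.0437

21.0437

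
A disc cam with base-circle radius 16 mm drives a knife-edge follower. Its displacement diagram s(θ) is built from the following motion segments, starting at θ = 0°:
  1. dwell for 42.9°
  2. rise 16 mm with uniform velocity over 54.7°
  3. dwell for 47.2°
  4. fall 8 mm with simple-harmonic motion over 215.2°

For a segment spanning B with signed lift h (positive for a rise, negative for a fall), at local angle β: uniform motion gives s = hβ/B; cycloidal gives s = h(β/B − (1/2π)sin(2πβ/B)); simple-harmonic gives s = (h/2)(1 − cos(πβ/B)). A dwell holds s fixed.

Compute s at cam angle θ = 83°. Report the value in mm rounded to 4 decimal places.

seg 1 [0°–42.9°] dwell: s stays 0.0000
seg 2 [42.9°–97.6°] uniform, h=16: θ=83° here. β=40.1, B=54.7. 16·40.1/54.7 = 11.7294 → s = 11.7294

11.7294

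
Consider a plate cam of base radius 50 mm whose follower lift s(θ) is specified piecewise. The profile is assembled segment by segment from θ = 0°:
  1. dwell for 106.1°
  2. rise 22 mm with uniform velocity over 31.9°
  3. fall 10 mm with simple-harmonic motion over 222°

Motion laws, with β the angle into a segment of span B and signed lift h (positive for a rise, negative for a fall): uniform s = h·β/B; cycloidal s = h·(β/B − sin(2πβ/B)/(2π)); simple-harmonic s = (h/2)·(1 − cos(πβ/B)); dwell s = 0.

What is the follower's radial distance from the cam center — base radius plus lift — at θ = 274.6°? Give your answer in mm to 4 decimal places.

seg 1 [0°–106.1°] dwell: s stays 0.0000
seg 2 [106.1°–138°] uniform, h=22: full span → s += 22 → s = 22.0000
seg 3 [138°–360°] simple-harmonic, h=-10: θ=274.6° here. β=136.6, B=222. -10/2·(1 − cos(π·0.6153)) = -6.7720 → s = 15.2280
radial distance = base radius + s = 50 + 15.2280 = 65.2280

65.2280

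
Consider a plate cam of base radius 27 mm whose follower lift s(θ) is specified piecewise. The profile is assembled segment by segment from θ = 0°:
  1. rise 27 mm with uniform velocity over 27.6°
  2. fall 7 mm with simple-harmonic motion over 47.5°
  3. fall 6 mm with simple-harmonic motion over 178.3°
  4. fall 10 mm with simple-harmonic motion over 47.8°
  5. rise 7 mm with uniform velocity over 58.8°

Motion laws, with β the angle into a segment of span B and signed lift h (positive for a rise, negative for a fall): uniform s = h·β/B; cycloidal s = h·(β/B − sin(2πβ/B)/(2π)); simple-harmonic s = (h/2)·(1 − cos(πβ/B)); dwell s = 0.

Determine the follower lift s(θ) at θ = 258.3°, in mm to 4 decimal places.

seg 1 [0°–27.6°] uniform, h=27: full span → s += 27 → s = 27.0000
seg 2 [27.6°–75.1°] simple-harmonic, h=-7: full span → s += -7 → s = 20.0000
seg 3 [75.1°–253.4°] simple-harmonic, h=-6: full span → s += -6 → s = 14.0000
seg 4 [253.4°–301.2°] simple-harmonic, h=-10: θ=258.3° here. β=4.9, B=47.8. -10/2·(1 − cos(π·0.1025)) = -0.2571 → s = 13.7429

13.7429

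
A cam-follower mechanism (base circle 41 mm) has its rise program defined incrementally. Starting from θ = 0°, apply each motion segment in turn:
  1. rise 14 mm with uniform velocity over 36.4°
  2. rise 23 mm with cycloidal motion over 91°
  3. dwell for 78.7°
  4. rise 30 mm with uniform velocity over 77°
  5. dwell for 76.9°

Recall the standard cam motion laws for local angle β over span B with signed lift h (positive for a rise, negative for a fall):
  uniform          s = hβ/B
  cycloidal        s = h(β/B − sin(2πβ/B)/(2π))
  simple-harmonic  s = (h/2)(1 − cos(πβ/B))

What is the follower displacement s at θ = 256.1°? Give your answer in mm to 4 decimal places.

seg 1 [0°–36.4°] uniform, h=14: full span → s += 14 → s = 14.0000
seg 2 [36.4°–127.4°] cycloidal, h=23: full span → s += 23 → s = 37.0000
seg 3 [127.4°–206.1°] dwell: s stays 37.0000
seg 4 [206.1°–283.1°] uniform, h=30: θ=256.1° here. β=50, B=77. 30·50/77 = 19.4805 → s = 56.4805

56.4805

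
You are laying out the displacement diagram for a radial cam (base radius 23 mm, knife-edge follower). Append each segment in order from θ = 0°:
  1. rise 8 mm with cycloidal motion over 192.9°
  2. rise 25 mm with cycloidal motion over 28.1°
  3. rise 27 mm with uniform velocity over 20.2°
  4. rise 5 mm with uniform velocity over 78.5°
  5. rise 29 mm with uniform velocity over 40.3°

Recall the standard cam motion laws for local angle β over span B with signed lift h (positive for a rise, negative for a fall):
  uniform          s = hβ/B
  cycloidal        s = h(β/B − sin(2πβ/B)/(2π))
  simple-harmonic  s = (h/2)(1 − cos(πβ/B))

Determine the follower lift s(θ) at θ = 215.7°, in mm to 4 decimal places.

seg 1 [0°–192.9°] cycloidal, h=8: full span → s += 8 → s = 8.0000
seg 2 [192.9°–221°] cycloidal, h=25: θ=215.7° here. β=22.8, B=28.1. 25·(0.8114 − sin(2π·0.8114)/(2π)) = 23.9712 → s = 31.9712

31.9712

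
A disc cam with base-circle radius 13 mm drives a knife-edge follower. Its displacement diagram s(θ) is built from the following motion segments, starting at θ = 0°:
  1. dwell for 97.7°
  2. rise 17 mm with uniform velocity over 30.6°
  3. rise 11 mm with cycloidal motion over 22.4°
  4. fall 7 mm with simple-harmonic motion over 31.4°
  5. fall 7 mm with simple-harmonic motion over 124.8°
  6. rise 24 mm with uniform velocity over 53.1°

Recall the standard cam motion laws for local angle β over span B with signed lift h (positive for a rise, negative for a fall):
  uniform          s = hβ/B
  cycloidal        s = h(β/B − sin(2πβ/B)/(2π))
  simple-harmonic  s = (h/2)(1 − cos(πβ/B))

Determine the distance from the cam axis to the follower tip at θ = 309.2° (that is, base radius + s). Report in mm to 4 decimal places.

seg 1 [0°–97.7°] dwell: s stays 0.0000
seg 2 [97.7°–128.3°] uniform, h=17: full span → s += 17 → s = 17.0000
seg 3 [128.3°–150.7°] cycloidal, h=11: full span → s += 11 → s = 28.0000
seg 4 [150.7°–182.1°] simple-harmonic, h=-7: full span → s += -7 → s = 21.0000
seg 5 [182.1°–306.9°] simple-harmonic, h=-7: full span → s += -7 → s = 14.0000
seg 6 [306.9°–360°] uniform, h=24: θ=309.2° here. β=2.3, B=53.1. 24·2.3/53.1 = 1.0395 → s = 15.0395
radial distance = base radius + s = 13 + 15.0395 = 28.0395

28.0395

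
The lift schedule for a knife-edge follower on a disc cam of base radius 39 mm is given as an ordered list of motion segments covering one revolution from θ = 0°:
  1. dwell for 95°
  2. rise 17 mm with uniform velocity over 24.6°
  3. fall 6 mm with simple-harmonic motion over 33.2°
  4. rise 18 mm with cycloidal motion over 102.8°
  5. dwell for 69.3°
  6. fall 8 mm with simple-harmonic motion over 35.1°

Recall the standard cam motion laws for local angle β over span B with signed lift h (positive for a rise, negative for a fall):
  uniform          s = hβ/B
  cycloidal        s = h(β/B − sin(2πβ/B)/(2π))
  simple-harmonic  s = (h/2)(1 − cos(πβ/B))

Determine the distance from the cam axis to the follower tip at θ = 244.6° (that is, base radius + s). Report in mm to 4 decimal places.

seg 1 [0°–95°] dwell: s stays 0.0000
seg 2 [95°–119.6°] uniform, h=17: full span → s += 17 → s = 17.0000
seg 3 [119.6°–152.8°] simple-harmonic, h=-6: full span → s += -6 → s = 11.0000
seg 4 [152.8°–255.6°] cycloidal, h=18: θ=244.6° here. β=91.8, B=102.8. 18·(0.8930 − sin(2π·0.8930)/(2π)) = 17.8581 → s = 28.8581
radial distance = base radius + s = 39 + 28.8581 = 67.8581

67.8581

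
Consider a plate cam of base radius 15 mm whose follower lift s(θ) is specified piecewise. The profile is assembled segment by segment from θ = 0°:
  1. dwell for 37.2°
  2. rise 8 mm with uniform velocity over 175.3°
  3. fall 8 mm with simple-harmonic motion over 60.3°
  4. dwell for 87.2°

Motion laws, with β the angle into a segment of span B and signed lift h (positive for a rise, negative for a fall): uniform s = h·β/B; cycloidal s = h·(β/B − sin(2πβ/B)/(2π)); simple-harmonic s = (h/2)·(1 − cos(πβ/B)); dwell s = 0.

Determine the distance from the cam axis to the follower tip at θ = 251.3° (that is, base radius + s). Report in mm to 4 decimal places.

seg 1 [0°–37.2°] dwell: s stays 0.0000
seg 2 [37.2°–212.5°] uniform, h=8: full span → s += 8 → s = 8.0000
seg 3 [212.5°–272.8°] simple-harmonic, h=-8: θ=251.3° here. β=38.8, B=60.3. -8/2·(1 − cos(π·0.6434)) = -5.7422 → s = 2.2578
radial distance = base radius + s = 15 + 2.2578 = 17.2578

17.2578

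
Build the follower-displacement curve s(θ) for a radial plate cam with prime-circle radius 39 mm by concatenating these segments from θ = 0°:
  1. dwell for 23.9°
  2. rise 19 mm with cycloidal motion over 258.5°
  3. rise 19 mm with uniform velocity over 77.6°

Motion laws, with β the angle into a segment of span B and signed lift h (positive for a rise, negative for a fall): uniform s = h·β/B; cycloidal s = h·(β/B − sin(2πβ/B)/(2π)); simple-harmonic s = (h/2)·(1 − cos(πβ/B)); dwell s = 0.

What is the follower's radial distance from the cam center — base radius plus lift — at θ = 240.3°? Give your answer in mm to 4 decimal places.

seg 1 [0°–23.9°] dwell: s stays 0.0000
seg 2 [23.9°–282.4°] cycloidal, h=19: θ=240.3° here. β=216.4, B=258.5. 19·(0.8371 − sin(2π·0.8371)/(2π)) = 18.4875 → s = 18.4875
radial distance = base radius + s = 39 + 18.4875 = 57.4875

57.4875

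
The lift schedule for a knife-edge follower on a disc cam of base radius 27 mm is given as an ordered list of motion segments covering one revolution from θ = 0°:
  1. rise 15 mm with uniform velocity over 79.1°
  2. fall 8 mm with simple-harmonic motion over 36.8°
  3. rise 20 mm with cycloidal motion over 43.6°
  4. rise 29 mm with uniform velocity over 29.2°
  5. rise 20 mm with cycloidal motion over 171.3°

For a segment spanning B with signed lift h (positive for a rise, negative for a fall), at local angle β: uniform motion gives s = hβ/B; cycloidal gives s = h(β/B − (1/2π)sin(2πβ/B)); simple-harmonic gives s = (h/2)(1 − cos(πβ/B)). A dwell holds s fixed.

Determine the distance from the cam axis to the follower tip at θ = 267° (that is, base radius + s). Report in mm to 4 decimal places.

seg 1 [0°–79.1°] uniform, h=15: full span → s += 15 → s = 15.0000
seg 2 [79.1°–115.9°] simple-harmonic, h=-8: full span → s += -8 → s = 7.0000
seg 3 [115.9°–159.5°] cycloidal, h=20: full span → s += 20 → s = 27.0000
seg 4 [159.5°–188.7°] uniform, h=29: full span → s += 29 → s = 56.0000
seg 5 [188.7°–360°] cycloidal, h=20: θ=267° here. β=78.3, B=171.3. 20·(0.4571 − sin(2π·0.4571)/(2π)) = 8.2941 → s = 64.2941
radial distance = base radius + s = 27 + 64.2941 = 91.2941

91.2941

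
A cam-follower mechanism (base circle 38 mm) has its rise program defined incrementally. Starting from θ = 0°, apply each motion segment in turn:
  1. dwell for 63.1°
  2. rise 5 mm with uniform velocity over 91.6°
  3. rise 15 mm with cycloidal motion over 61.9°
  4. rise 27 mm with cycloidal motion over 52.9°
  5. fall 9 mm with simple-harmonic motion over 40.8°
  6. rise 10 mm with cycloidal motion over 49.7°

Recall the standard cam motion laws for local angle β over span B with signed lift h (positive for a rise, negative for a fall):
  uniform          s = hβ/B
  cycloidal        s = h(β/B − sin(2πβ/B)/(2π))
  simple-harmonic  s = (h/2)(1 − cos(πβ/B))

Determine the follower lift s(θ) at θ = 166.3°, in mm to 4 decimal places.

seg 1 [0°–63.1°] dwell: s stays 0.0000
seg 2 [63.1°–154.7°] uniform, h=5: full span → s += 5 → s = 5.0000
seg 3 [154.7°–216.6°] cycloidal, h=15: θ=166.3° here. β=11.6, B=61.9. 15·(0.1874 − sin(2π·0.1874)/(2π)) = 0.6060 → s = 5.6060

5.6060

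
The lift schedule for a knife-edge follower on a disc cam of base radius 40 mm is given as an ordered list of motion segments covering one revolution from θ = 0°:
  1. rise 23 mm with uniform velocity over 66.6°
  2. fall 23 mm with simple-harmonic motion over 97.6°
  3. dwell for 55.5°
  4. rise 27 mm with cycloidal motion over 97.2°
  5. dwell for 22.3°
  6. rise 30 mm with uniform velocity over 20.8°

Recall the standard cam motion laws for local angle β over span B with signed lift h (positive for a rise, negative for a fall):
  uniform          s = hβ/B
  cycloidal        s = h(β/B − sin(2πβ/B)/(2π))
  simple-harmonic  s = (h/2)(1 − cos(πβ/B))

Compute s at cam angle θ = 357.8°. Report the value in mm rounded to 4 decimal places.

seg 1 [0°–66.6°] uniform, h=23: full span → s += 23 → s = 23.0000
seg 2 [66.6°–164.2°] simple-harmonic, h=-23: full span → s += -23 → s = 0.0000
seg 3 [164.2°–219.7°] dwell: s stays 0.0000
seg 4 [219.7°–316.9°] cycloidal, h=27: full span → s += 27 → s = 27.0000
seg 5 [316.9°–339.2°] dwell: s stays 27.0000
seg 6 [339.2°–360°] uniform, h=30: θ=357.8° here. β=18.6, B=20.8. 30·18.6/20.8 = 26.8269 → s = 53.8269

53.8269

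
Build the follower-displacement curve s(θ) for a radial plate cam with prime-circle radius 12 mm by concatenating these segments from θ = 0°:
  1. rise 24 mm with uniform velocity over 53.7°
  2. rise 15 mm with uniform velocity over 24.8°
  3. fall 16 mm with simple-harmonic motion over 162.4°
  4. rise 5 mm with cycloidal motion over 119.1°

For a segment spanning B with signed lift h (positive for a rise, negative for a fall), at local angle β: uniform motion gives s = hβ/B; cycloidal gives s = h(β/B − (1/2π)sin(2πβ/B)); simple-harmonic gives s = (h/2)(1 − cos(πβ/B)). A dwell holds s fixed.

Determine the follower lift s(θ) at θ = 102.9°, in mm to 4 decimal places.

seg 1 [0°–53.7°] uniform, h=24: full span → s += 24 → s = 24.0000
seg 2 [53.7°–78.5°] uniform, h=15: full span → s += 15 → s = 39.0000
seg 3 [78.5°–240.9°] simple-harmonic, h=-16: θ=102.9° here. β=24.4, B=162.4. -16/2·(1 − cos(π·0.1502)) = -0.8748 → s = 38.1252

38.1252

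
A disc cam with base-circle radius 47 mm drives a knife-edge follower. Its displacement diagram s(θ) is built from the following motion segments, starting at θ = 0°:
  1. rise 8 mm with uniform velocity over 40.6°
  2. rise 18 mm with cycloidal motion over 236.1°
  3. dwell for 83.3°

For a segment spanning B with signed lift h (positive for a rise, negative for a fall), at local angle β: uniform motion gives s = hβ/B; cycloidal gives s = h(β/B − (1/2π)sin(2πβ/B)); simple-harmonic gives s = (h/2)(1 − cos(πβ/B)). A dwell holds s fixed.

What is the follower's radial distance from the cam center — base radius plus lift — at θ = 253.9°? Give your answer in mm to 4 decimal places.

seg 1 [0°–40.6°] uniform, h=8: full span → s += 8 → s = 8.0000
seg 2 [40.6°–276.7°] cycloidal, h=18: θ=253.9° here. β=213.3, B=236.1. 18·(0.9034 − sin(2π·0.9034)/(2π)) = 17.8953 → s = 25.8953
radial distance = base radius + s = 47 + 25.8953 = 72.8953

72.8953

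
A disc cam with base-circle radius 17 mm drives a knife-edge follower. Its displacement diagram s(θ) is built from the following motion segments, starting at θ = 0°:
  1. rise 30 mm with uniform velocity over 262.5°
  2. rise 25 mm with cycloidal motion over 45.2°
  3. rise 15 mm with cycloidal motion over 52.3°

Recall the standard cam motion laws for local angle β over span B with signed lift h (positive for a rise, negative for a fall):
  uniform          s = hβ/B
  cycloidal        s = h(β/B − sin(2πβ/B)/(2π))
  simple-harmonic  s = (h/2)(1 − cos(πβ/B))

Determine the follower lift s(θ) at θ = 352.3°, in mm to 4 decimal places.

seg 1 [0°–262.5°] uniform, h=30: full span → s += 30 → s = 30.0000
seg 2 [262.5°–307.7°] cycloidal, h=25: full span → s += 25 → s = 55.0000
seg 3 [307.7°–360°] cycloidal, h=15: θ=352.3° here. β=44.6, B=52.3. 15·(0.8528 − sin(2π·0.8528)/(2π)) = 14.6982 → s = 69.6982

69.6982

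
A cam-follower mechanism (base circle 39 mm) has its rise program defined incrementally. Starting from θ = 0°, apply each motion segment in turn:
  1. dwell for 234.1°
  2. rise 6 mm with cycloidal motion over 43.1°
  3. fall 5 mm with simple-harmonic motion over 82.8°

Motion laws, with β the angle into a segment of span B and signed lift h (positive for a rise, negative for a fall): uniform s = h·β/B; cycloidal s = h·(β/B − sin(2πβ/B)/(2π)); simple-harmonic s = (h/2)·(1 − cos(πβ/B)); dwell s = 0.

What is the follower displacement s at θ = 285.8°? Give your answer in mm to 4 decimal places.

seg 1 [0°–234.1°] dwell: s stays 0.0000
seg 2 [234.1°–277.2°] cycloidal, h=6: full span → s += 6 → s = 6.0000
seg 3 [277.2°–360°] simple-harmonic, h=-5: θ=285.8° here. β=8.6, B=82.8. -5/2·(1 − cos(π·0.1039)) = -0.1319 → s = 5.8681

5.8681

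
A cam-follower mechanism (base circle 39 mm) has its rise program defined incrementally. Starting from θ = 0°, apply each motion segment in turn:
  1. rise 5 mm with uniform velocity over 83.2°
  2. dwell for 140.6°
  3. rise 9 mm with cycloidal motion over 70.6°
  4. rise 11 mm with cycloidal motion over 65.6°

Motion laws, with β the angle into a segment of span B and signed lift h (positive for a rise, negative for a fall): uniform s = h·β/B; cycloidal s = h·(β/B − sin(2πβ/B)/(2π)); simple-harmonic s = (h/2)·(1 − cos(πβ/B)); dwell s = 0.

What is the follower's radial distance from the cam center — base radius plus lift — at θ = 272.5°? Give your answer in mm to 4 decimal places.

seg 1 [0°–83.2°] uniform, h=5: full span → s += 5 → s = 5.0000
seg 2 [83.2°–223.8°] dwell: s stays 5.0000
seg 3 [223.8°–294.4°] cycloidal, h=9: θ=272.5° here. β=48.7, B=70.6. 9·(0.6898 − sin(2π·0.6898)/(2π)) = 7.5394 → s = 12.5394
radial distance = base radius + s = 39 + 12.5394 = 51.5394

51.5394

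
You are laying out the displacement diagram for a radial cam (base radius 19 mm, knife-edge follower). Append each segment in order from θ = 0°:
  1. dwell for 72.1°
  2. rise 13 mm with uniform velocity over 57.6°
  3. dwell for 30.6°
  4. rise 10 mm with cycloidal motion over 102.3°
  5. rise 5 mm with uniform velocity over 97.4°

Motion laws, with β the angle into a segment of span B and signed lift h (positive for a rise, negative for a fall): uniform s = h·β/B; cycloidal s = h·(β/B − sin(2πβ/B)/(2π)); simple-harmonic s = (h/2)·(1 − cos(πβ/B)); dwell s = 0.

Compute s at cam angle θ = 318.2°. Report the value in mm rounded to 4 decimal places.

seg 1 [0°–72.1°] dwell: s stays 0.0000
seg 2 [72.1°–129.7°] uniform, h=13: full span → s += 13 → s = 13.0000
seg 3 [129.7°–160.3°] dwell: s stays 13.0000
seg 4 [160.3°–262.6°] cycloidal, h=10: full span → s += 10 → s = 23.0000
seg 5 [262.6°–360°] uniform, h=5: θ=318.2° here. β=55.6, B=97.4. 5·55.6/97.4 = 2.8542 → s = 25.8542

25.8542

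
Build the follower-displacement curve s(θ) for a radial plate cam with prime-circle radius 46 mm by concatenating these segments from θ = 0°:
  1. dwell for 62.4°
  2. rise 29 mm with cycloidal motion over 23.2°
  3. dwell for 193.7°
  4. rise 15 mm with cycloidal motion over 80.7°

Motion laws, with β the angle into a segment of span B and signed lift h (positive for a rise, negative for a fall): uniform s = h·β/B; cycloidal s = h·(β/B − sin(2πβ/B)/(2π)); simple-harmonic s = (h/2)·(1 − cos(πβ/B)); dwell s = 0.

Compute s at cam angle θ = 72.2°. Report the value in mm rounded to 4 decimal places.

seg 1 [0°–62.4°] dwell: s stays 0.0000
seg 2 [62.4°–85.6°] cycloidal, h=29: θ=72.2° here. β=9.8, B=23.2. 29·(0.4224 − sin(2π·0.4224)/(2π)) = 10.0881 → s = 10.0881

10.0881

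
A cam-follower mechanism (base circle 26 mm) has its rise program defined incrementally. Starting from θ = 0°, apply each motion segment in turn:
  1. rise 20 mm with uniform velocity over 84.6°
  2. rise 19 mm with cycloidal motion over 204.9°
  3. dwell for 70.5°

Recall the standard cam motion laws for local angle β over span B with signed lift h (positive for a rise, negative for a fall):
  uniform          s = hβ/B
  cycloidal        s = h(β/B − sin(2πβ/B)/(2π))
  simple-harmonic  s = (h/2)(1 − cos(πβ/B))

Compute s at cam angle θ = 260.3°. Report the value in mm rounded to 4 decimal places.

seg 1 [0°–84.6°] uniform, h=20: full span → s += 20 → s = 20.0000
seg 2 [84.6°–289.5°] cycloidal, h=19: θ=260.3° here. β=175.7, B=204.9. 19·(0.8575 − sin(2π·0.8575)/(2π)) = 18.6524 → s = 38.6524

38.6524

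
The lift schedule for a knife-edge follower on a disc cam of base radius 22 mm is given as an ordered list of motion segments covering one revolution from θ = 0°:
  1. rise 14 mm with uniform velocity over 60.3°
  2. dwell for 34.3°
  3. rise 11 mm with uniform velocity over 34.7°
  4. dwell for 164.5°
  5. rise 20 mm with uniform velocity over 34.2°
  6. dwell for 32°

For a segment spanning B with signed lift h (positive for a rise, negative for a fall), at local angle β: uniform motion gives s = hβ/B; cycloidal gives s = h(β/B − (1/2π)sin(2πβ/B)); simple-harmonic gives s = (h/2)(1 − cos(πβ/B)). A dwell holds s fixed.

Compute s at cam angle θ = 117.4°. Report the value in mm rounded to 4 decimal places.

seg 1 [0°–60.3°] uniform, h=14: full span → s += 14 → s = 14.0000
seg 2 [60.3°–94.6°] dwell: s stays 14.0000
seg 3 [94.6°–129.3°] uniform, h=11: θ=117.4° here. β=22.8, B=34.7. 11·22.8/34.7 = 7.2277 → s = 21.2277

21.2277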